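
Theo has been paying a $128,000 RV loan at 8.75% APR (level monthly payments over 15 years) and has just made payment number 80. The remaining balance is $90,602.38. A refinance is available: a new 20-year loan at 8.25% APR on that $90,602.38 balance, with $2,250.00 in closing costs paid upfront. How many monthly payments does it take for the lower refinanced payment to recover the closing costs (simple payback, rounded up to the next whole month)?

5 months

Current payment = 128,000 × 8.75%/12 / (1 − (1+0.0072917)^−180) = $1,279.29.
Refinanced payment = 90,602.38 × 0.0068750 / (1 − (1+0.0068750)^−240) = $771.99.
Monthly savings = $1,279.29 − $771.99 = $507.30.
Break-even = $2,250.00 / $507.30 = 4.44 → 5 months.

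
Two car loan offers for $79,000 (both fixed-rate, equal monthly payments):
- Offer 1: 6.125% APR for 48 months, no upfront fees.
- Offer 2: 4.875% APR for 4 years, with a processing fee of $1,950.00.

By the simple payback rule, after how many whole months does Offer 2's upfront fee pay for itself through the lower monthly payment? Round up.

44 months

Offer 1: at 6.125% the monthly rate is 0.0051042, so the payment is 79,000 × 0.0051042 / (1 − 1.0051042^−48) = $1,859.85.
Offer 2: monthly rate = 4.875%/12 = 0.0040625; payment = 79,000 × 0.0040625 / (1 − (1+0.0040625)^−48) = $1,814.84.
Monthly savings = $1,859.85 − $1,814.84 = $45.01.
Break-even = $1,950.00 / $45.01 = 43.32 → 44 months.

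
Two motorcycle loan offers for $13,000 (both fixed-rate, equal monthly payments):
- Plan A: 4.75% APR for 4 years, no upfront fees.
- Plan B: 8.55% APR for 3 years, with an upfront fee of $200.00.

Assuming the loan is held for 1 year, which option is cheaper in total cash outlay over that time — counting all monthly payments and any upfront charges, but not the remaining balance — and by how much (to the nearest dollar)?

Plan A: monthly rate = 4.75%/12 = 0.0039583; payment = 13,000 × 0.0039583 / (1 − (1+0.0039583)^−48) = $297.91.
Plan B: at 8.55% the monthly rate is 0.0071250, so the payment is 13,000 × 0.0071250 / (1 − 1.0071250^−36) = $410.68.
Over 12 months: Plan A costs 12 × $297.91 = $3,574.92; Plan B costs 12 × $410.68 + $200.00 = $5,128.16.
Plan A is cheaper by $5,128.16 − $3,574.92 = $1,553.24.

Plan A by $1,553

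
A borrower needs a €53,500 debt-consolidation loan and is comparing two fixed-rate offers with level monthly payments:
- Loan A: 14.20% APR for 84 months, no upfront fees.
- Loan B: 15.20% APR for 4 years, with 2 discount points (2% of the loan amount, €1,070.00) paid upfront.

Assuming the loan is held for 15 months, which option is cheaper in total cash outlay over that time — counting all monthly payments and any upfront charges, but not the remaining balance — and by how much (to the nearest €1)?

Loan A: at 14.20% the monthly rate is 0.0118333, so the payment is 53,500 × 0.0118333 / (1 − 1.0118333^−84) = €1,008.51.
Loan B: monthly rate = 15.2%/12 = 0.0126667; payment = 53,500 × 0.0126667 / (1 − (1+0.0126667)^−48) = €1,494.37.
Over 15 months: Loan A costs 15 × €1,008.51 = €15,127.65; Loan B costs 15 × €1,494.37 + €1,070.00 = €23,485.55.
Loan A is cheaper by €23,485.55 − €15,127.65 = €8,357.90.

Loan A by €8,358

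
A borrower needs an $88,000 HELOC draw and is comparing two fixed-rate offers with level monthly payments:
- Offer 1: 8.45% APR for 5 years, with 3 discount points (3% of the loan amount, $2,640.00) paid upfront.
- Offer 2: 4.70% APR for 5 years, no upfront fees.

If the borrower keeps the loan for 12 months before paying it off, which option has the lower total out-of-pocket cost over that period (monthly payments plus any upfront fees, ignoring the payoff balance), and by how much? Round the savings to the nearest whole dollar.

Offer 2 by $4,497

Offer 1: monthly rate = 8.45%/12 = 0.0070417; payment = 88,000 × 0.0070417 / (1 − (1+0.0070417)^−60) = $1,803.33.
Offer 2: at 4.70% the monthly rate is 0.0039167, so the payment is 88,000 × 0.0039167 / (1 − 1.0039167^−60) = $1,648.60.
Over 12 months: Offer 1 costs 12 × $1,803.33 + $2,640.00 = $24,279.96; Offer 2 costs 12 × $1,648.60 = $19,783.20.
Offer 2 is cheaper by $24,279.96 − $19,783.20 = $4,496.76.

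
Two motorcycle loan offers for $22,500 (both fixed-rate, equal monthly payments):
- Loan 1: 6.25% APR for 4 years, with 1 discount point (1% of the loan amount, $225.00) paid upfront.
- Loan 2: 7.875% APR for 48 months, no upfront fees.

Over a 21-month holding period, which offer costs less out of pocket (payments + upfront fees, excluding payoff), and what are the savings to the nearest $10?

Loan 1 by $130

Loan 1: monthly rate = 6.25%/12 = 0.0052083; payment = 22,500 × 0.0052083 / (1 − (1+0.0052083)^−48) = $531.00.
Loan 2: monthly rate = 7.875%/12 = 0.0065625; payment = 22,500 × 0.0065625 / (1 − (1+0.0065625)^−48) = $547.97.
Over 21 months: Loan 1 costs 21 × $531.00 + $225.00 = $11,376.00; Loan 2 costs 21 × $547.97 = $11,507.37.
Loan 1 is cheaper by $11,507.37 − $11,376.00 = $131.37.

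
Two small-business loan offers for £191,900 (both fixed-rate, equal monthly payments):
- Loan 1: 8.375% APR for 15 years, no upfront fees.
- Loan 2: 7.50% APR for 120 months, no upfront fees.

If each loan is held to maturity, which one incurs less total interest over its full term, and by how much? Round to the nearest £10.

Loan 1: monthly rate = 8.375%/12 = 0.0069792; payment = 191,900 × 0.0069792 / (1 − (1+0.0069792)^−180) = £1,875.68.
Total interest on Loan 1 = 180 × £1,875.68 − £191,900 = £145,722.40.
Loan 2: monthly rate = 7.5%/12 = 0.0062500; payment = 191,900 × 0.0062500 / (1 − (1+0.0062500)^−120) = £2,277.89.
Total interest on Loan 2 = 120 × £2,277.89 − £191,900 = £81,446.80.
Loan 2 is lower by £64,275.60.

Loan 2 by £64,280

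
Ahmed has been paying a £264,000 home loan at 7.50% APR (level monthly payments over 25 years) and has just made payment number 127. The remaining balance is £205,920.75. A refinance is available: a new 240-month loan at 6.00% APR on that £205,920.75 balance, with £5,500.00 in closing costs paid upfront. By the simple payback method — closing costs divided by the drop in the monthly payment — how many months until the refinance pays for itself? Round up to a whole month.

Current payment = 264,000 × 7.5%/12 / (1 − (1+0.0062500)^−300) = £1,950.94.
Refinanced payment = 205,920.75 × 0.0050000 / (1 − (1+0.0050000)^−240) = £1,475.28.
Monthly savings = £1,950.94 − £1,475.28 = £475.66.
Break-even = £5,500.00 / £475.66 = 11.56 → 12 months.

12 months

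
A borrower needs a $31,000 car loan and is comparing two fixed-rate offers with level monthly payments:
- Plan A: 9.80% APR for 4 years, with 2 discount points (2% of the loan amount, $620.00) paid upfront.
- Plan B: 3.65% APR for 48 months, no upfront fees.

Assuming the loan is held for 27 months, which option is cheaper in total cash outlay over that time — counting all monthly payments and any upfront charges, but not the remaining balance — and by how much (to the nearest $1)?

Plan A: monthly rate = 9.8%/12 = 0.0081667; payment = 31,000 × 0.0081667 / (1 − (1+0.0081667)^−48) = $783.27.
Plan B: monthly rate = 3.65%/12 = 0.0030417; payment = 31,000 × 0.0030417 / (1 − (1+0.0030417)^−48) = $695.11.
Over 27 months: Plan A costs 27 × $783.27 + $620.00 = $21,768.29; Plan B costs 27 × $695.11 = $18,767.97.
Plan B is cheaper by $21,768.29 − $18,767.97 = $3,000.32.

Plan B by $3,000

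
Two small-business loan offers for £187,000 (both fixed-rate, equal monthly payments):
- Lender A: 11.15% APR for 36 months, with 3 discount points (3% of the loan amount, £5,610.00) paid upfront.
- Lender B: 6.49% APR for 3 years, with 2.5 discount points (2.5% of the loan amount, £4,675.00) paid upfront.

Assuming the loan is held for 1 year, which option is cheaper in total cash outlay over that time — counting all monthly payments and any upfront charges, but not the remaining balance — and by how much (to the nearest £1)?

Lender B by £5,794

Lender A: monthly rate = 11.15%/12 = 0.0092917; payment = 187,000 × 0.0092917 / (1 − (1+0.0092917)^−36) = £6,135.43.
Lender B: at 6.49% the monthly rate is 0.0054083, so the payment is 187,000 × 0.0054083 / (1 − 1.0054083^−36) = £5,730.51.
Over 12 months: Lender A costs 12 × £6,135.43 + £5,610.00 = £79,235.16; Lender B costs 12 × £5,730.51 + £4,675.00 = £73,441.12.
Lender B is cheaper by £79,235.16 − £73,441.12 = £5,794.04.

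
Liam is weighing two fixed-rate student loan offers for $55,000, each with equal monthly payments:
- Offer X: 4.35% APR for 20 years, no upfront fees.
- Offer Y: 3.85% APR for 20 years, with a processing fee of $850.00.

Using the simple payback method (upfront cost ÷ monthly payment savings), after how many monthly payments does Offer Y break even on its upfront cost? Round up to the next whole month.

Offer X: monthly rate = 4.35%/12 = 0.0036250; payment = 55,000 × 0.0036250 / (1 − (1+0.0036250)^−240) = $343.52.
Offer Y: at 3.85% the monthly rate is 0.0032083, so the payment is 55,000 × 0.0032083 / (1 − 1.0032083^−240) = $328.96.
Monthly savings = $343.52 − $328.96 = $14.56.
Break-even = $850.00 / $14.56 = 58.38 → 59 months.

59 months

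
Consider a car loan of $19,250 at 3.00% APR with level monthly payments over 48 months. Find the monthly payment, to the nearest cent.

Monthly rate = 3%/12 = 0.0025000; payment = 19,250 × 0.0025000 / (1 − (1+0.0025000)^−48) = $426.09.

$426.09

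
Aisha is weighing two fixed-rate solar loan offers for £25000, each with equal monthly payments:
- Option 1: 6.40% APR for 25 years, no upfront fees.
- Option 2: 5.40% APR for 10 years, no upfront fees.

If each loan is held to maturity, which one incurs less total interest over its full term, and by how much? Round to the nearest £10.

Option 2 by £17,760

Option 1: monthly rate = 6.4%/12 = 0.0053333; payment = 25,000 × 0.0053333 / (1 − (1+0.0053333)^−300) = £167.24.
Total interest on Option 1 = 300 × £167.24 − £25,000 = £25,172.00.
Option 2: at 5.40% the monthly rate is 0.0045000, so the payment is 25,000 × 0.0045000 / (1 − 1.0045000^−120) = £270.08.
Total interest on Option 2 = 120 × £270.08 − £25,000 = £7,409.60.
Option 2 is lower by £17,762.40.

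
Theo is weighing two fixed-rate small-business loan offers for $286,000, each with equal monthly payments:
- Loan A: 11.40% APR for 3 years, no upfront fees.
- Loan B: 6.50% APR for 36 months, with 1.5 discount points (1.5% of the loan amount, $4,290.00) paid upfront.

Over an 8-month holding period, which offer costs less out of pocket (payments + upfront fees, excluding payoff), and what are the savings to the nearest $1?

Loan B by $925

Loan A: at 11.40% the monthly rate is 0.0095000, so the payment is 286,000 × 0.0095000 / (1 − 1.0095000^−36) = $9,417.54.
Loan B: at 6.50% the monthly rate is 0.0054167, so the payment is 286,000 × 0.0054167 / (1 − 1.0054167^−36) = $8,765.61.
Over 8 months: Loan A costs 8 × $9,417.54 = $75,340.32; Loan B costs 8 × $8,765.61 + $4,290.00 = $74,414.88.
Loan B is cheaper by $75,340.32 − $74,414.88 = $925.44.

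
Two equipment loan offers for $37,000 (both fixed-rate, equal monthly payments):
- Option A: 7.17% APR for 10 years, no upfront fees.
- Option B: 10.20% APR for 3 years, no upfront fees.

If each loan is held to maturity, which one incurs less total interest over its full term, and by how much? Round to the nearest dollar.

Option A: monthly rate = 7.17%/12 = 0.0059750; payment = 37,000 × 0.0059750 / (1 − (1+0.0059750)^−120) = $432.85.
Total interest on Option A = 120 × $432.85 − $37,000 = $14,942.00.
Option B: monthly rate = 10.2%/12 = 0.0085000; payment = 37,000 × 0.0085000 / (1 − (1+0.0085000)^−36) = $1,197.36.
Total interest on Option B = 36 × $1,197.36 − $37,000 = $6,104.96.
Option B is lower by $8,837.04.

Option B by $8,837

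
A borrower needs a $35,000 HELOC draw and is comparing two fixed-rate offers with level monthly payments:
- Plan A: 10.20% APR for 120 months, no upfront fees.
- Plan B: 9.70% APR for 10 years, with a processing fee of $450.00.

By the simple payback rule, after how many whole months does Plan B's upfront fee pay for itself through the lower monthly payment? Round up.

47 months

Plan A: at 10.20% the monthly rate is 0.0085000, so the payment is 35,000 × 0.0085000 / (1 − 1.0085000^−120) = $466.41.
Plan B: monthly rate = 9.7%/12 = 0.0080833; payment = 35,000 × 0.0080833 / (1 − (1+0.0080833)^−120) = $456.73.
Monthly savings = $466.41 − $456.73 = $9.68.
Break-even = $450.00 / $9.68 = 46.49 → 47 months.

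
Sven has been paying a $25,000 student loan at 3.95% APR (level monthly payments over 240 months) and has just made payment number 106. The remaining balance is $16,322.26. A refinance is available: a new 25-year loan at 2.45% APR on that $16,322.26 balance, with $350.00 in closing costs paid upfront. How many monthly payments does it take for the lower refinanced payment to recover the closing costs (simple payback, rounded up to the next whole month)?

Current payment = 25,000 × 3.95%/12 / (1 − (1+0.0032917)^−240) = $150.84.
Refinanced payment = 16,322.26 × 0.0020417 / (1 − (1+0.0020417)^−300) = $72.81.
Monthly savings = $150.84 − $72.81 = $78.03.
Break-even = $350.00 / $78.03 = 4.49 → 5 months.

5 months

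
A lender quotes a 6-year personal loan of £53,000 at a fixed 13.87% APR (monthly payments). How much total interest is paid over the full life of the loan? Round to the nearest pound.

Monthly rate = 13.87%/12 = 0.0115583; payment = 53,000 × 0.0115583 / (1 − (1+0.0115583)^−72) = £1,088.42.
Total paid = 72 × £1,088.42 = £78,366.24; interest = £78,366.24 − £53,000 = £25,366.24.

£25,366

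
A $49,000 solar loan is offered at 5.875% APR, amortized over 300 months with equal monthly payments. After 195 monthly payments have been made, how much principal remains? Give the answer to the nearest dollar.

$25,565

With monthly rate i = 5.875%/12 = 0.0048958, the balance after k of n payments is P · [(1+i)^n − (1+i)^k] / [(1+i)^n − 1].
(1+0.0048958)^300 = 4.32826303 and (1+0.0048958)^195 = 2.59181423, so the balance is 49,000 × (4.32826303 − 2.59181423) / (4.32826303 − 1) = $25,564.68.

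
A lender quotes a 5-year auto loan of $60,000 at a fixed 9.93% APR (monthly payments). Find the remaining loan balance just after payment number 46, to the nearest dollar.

$16,760

With monthly rate i = 9.93%/12 = 0.0082750, the balance after k of n payments is P · [(1+i)^n − (1+i)^k] / [(1+i)^n − 1].
(1+0.0082750)^60 = 1.63960768 and (1+0.0082750)^46 = 1.46094531, so the balance is 60,000 × (1.63960768 − 1.46094531) / (1.63960768 − 1) = $16,759.87.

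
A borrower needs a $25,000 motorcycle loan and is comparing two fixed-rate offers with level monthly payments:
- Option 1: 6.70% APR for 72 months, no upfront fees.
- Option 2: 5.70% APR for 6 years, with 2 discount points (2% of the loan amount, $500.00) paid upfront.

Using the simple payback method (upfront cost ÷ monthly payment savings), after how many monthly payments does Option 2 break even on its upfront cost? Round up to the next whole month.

Option 1: monthly rate = 6.7%/12 = 0.0055833; payment = 25,000 × 0.0055833 / (1 − (1+0.0055833)^−72) = $422.63.
Option 2: monthly rate = 5.7%/12 = 0.0047500; payment = 25,000 × 0.0047500 / (1 − (1+0.0047500)^−72) = $410.79.
Monthly savings = $422.63 − $410.79 = $11.84.
Break-even = $500.00 / $11.84 = 42.23 → 43 months.

43 months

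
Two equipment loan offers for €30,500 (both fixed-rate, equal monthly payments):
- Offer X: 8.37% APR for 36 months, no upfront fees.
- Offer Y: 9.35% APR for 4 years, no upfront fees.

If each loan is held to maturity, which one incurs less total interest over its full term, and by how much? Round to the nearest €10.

Offer X by €2,080

Offer X: at 8.37% the monthly rate is 0.0069750, so the payment is 30,500 × 0.0069750 / (1 − 1.0069750^−36) = €960.97.
Total interest on Offer X = 36 × €960.97 − €30,500 = €4,094.92.
Offer Y: at 9.35% the monthly rate is 0.0077917, so the payment is 30,500 × 0.0077917 / (1 − 1.0077917^−48) = €764.07.
Total interest on Offer Y = 48 × €764.07 − €30,500 = €6,175.36.
Offer X is lower by €2,080.44.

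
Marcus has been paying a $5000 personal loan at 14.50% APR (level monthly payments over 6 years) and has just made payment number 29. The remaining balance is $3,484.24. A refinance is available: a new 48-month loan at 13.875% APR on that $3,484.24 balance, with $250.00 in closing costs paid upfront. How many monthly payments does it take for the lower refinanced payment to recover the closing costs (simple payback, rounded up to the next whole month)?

Current payment = 5,000 × 14.5%/12 / (1 − (1+0.0120833)^−72) = $104.37.
Refinanced payment = 3,484.24 × 0.0115625 / (1 − (1+0.0115625)^−48) = $94.99.
Monthly savings = $104.37 − $94.99 = $9.38.
Break-even = $250.00 / $9.38 = 26.65 → 27 months.

27 months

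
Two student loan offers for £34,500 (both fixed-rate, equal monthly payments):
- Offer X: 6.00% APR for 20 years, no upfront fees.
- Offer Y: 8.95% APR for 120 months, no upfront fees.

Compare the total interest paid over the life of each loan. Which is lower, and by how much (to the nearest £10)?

Offer X: at 6.00% the monthly rate is 0.0050000, so the payment is 34,500 × 0.0050000 / (1 − 1.0050000^−240) = £247.17.
Total interest on Offer X = 240 × £247.17 − £34,500 = £24,820.80.
Offer Y: monthly rate = 8.95%/12 = 0.0074583; payment = 34,500 × 0.0074583 / (1 − (1+0.0074583)^−120) = £436.10.
Total interest on Offer Y = 120 × £436.10 − £34,500 = £17,832.00.
Offer Y is lower by £6,988.80.

Offer Y by £6,990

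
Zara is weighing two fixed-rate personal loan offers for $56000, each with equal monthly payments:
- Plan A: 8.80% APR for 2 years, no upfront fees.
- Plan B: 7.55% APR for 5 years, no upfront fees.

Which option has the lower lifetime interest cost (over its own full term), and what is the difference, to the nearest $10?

Plan A: monthly rate = 8.8%/12 = 0.0073333; payment = 56,000 × 0.0073333 / (1 − (1+0.0073333)^−24) = $2,553.21.
Total interest on Plan A = 24 × $2,553.21 − $56,000 = $5,277.04.
Plan B: monthly rate = 7.55%/12 = 0.0062917; payment = 56,000 × 0.0062917 / (1 − (1+0.0062917)^−60) = $1,123.46.
Total interest on Plan B = 60 × $1,123.46 − $56,000 = $11,407.60.
Plan A is lower by $6,130.56.

Plan A by $6,130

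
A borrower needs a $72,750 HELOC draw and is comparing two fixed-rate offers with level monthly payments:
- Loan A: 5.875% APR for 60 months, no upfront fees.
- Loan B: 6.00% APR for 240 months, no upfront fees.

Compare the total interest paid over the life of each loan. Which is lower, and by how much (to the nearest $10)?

Loan A by $40,950

Loan A: monthly rate = 5.875%/12 = 0.0048958; payment = 72,750 × 0.0048958 / (1 − (1+0.0048958)^−60) = $1,402.24.
Total interest on Loan A = 60 × $1,402.24 − $72,750 = $11,384.40.
Loan B: monthly rate = 6%/12 = 0.0050000; payment = 72,750 × 0.0050000 / (1 − (1+0.0050000)^−240) = $521.20.
Total interest on Loan B = 240 × $521.20 − $72,750 = $52,338.00.
Loan A is lower by $40,953.60.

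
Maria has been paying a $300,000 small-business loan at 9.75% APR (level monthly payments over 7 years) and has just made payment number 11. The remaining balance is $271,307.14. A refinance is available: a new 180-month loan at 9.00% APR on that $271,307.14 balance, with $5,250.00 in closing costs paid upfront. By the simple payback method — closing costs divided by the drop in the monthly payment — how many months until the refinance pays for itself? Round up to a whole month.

Current payment = 300,000 × 9.75%/12 / (1 − (1+0.0081250)^−84) = $4,941.69.
Refinanced payment = 271,307.14 × 0.0075000 / (1 − (1+0.0075000)^−180) = $2,751.78.
Monthly savings = $4,941.69 − $2,751.78 = $2,189.91.
Break-even = $5,250.00 / $2,189.91 = 2.40 → 3 months.

3 months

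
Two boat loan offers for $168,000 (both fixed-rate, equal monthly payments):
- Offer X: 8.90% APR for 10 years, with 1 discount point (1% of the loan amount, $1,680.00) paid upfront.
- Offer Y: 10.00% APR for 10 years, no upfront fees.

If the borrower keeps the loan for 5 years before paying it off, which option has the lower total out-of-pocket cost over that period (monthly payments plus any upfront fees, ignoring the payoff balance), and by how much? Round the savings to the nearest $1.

Offer X: monthly rate = 8.9%/12 = 0.0074167; payment = 168,000 × 0.0074167 / (1 − (1+0.0074167)^−120) = $2,119.07.
Offer Y: at 10.00% the monthly rate is 0.0083333, so the payment is 168,000 × 0.0083333 / (1 − 1.0083333^−120) = $2,220.13.
Over 60 months: Offer X costs 60 × $2,119.07 + $1,680.00 = $128,824.20; Offer Y costs 60 × $2,220.13 = $133,207.80.
Offer X is cheaper by $133,207.80 − $128,824.20 = $4,383.60.

Offer X by $4,384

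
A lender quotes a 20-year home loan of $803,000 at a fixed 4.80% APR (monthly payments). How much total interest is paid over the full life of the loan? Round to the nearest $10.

At 4.80% the monthly rate is 0.0040000, so the payment is 803,000 × 0.0040000 / (1 − 1.0040000^−240) = $5,211.13.
Total paid = 240 × $5,211.13 = $1,250,671.20; interest = $1,250,671.20 − $803,000 = $447,671.20.

$447,670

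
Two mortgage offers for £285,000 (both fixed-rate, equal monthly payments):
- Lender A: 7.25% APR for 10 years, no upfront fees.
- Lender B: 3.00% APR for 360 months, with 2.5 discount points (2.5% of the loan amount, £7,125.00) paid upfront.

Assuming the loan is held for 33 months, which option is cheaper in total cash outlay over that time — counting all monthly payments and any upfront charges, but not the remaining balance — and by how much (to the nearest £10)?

Lender B by £63,640

Lender A: monthly rate = 7.25%/12 = 0.0060417; payment = 285,000 × 0.0060417 / (1 − (1+0.0060417)^−120) = £3,345.93.
Lender B: monthly rate = 3%/12 = 0.0025000; payment = 285,000 × 0.0025000 / (1 − (1+0.0025000)^−360) = £1,201.57.
Over 33 months: Lender A costs 33 × £3,345.93 = £110,415.69; Lender B costs 33 × £1,201.57 + £7,125.00 = £46,776.81.
Lender B is cheaper by £110,415.69 − £46,776.81 = £63,638.88.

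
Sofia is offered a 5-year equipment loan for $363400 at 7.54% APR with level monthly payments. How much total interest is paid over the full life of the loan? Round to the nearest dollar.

$73,922

Monthly rate = 7.54%/12 = 0.0062833; payment = 363,400 × 0.0062833 / (1 − (1+0.0062833)^−60) = $7,288.70.
Total paid = 60 × $7,288.70 = $437,322.00; interest = $437,322.00 − $363,400 = $73,922.00.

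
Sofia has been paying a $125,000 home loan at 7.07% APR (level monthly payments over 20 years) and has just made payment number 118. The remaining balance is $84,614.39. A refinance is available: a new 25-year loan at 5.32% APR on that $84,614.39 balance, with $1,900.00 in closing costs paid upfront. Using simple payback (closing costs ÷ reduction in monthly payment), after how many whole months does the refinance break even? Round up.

Current payment = 125,000 × 7.07%/12 / (1 − (1+0.0058917)^−240) = $974.38.
Refinanced payment = 84,614.39 × 0.0044333 / (1 − (1+0.0044333)^−300) = $510.55.
Monthly savings = $974.38 − $510.55 = $463.83.
Break-even = $1,900.00 / $463.83 = 4.10 → 5 months.

5 months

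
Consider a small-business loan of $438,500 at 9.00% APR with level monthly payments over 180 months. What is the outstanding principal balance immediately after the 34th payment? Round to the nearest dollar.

With monthly rate i = 9%/12 = 0.0075000, the balance after k of n payments is P · [(1+i)^n − (1+i)^k] / [(1+i)^n − 1].
(1+0.0075000)^180 = 3.83804327 and (1+0.0075000)^34 = 1.28923434, so the balance is 438,500 × (3.83804327 − 1.28923434) / (3.83804327 − 1) = $393,811.02.

$393,811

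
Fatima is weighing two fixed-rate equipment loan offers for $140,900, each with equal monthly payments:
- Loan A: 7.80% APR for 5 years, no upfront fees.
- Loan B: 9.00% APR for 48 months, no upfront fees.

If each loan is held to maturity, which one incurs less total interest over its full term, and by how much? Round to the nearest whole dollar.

Loan A: monthly rate = 7.8%/12 = 0.0065000; payment = 140,900 × 0.0065000 / (1 − (1+0.0065000)^−60) = $2,843.48.
Total interest on Loan A = 60 × $2,843.48 − $140,900 = $29,708.80.
Loan B: monthly rate = 9%/12 = 0.0075000; payment = 140,900 × 0.0075000 / (1 − (1+0.0075000)^−48) = $3,506.30.
Total interest on Loan B = 48 × $3,506.30 − $140,900 = $27,402.40.
Loan B is lower by $2,306.40.

Loan B by $2,306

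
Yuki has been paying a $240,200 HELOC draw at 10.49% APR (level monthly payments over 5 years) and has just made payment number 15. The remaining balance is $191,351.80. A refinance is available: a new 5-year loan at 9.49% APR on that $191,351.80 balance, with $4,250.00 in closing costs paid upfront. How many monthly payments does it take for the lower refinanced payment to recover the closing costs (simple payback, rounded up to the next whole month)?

Current payment = 240,200 × 10.49%/12 / (1 − (1+0.0087417)^−60) = $5,161.65.
Refinanced payment = 191,351.80 × 0.0079083 / (1 − (1+0.0079083)^−60) = $4,017.81.
Monthly savings = $5,161.65 − $4,017.81 = $1,143.84.
Break-even = $4,250.00 / $1,143.84 = 3.72 → 4 months.

4 months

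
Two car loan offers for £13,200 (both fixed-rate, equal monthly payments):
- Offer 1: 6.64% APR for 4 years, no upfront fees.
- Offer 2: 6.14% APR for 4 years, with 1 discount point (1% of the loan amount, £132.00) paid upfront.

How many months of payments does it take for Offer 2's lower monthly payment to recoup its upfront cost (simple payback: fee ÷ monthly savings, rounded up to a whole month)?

Offer 1: at 6.64% the monthly rate is 0.0055333, so the payment is 13,200 × 0.0055333 / (1 − 1.0055333^−48) = £313.89.
Offer 2: monthly rate = 6.14%/12 = 0.0051167; payment = 13,200 × 0.0051167 / (1 − (1+0.0051167)^−48) = £310.85.
Monthly savings = £313.89 − £310.85 = £3.04.
Break-even = £132.00 / £3.04 = 43.42 → 44 months.

44 months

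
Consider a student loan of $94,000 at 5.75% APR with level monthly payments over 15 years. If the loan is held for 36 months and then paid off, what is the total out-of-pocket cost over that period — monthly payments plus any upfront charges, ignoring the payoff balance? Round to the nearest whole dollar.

At 5.75% the monthly rate is 0.0047917, so the payment is 94,000 × 0.0047917 / (1 − 1.0047917^−180) = $780.59.
Total outlay = 36 × $780.59 = $28,101.24.

$28,101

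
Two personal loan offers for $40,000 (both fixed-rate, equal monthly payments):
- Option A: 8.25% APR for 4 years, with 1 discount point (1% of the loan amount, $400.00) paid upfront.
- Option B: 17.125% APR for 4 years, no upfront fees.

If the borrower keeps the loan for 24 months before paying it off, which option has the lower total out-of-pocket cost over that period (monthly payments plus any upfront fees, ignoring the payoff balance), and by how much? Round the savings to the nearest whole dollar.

Option A by $3,814

Option A: at 8.25% the monthly rate is 0.0068750, so the payment is 40,000 × 0.0068750 / (1 − 1.0068750^−48) = $981.22.
Option B: monthly rate = 17.125%/12 = 0.0142708; payment = 40,000 × 0.0142708 / (1 − (1+0.0142708)^−48) = $1,156.79.
Over 24 months: Option A costs 24 × $981.22 + $400.00 = $23,949.28; Option B costs 24 × $1,156.79 = $27,762.96.
Option A is cheaper by $27,762.96 − $23,949.28 = $3,813.68.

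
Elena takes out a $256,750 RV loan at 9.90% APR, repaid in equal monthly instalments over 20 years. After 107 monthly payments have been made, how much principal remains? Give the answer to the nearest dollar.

With monthly rate i = 9.9%/12 = 0.0082500, the balance after k of n payments is P · [(1+i)^n − (1+i)^k] / [(1+i)^n − 1].
(1+0.0082500)^240 = 7.18414953 and (1+0.0082500)^107 = 2.40879967, so the balance is 256,750 × (7.18414953 − 2.40879967) / (7.18414953 − 1) = $198,260.26.

$198,260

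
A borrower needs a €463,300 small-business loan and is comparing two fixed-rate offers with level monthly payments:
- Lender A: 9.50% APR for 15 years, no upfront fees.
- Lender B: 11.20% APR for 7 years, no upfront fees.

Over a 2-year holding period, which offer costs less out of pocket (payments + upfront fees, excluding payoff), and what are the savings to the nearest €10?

Lender A: at 9.50% the monthly rate is 0.0079167, so the payment is 463,300 × 0.0079167 / (1 − 1.0079167^−180) = €4,837.89.
Lender B: at 11.20% the monthly rate is 0.0093333, so the payment is 463,300 × 0.0093333 / (1 − 1.0093333^−84) = €7,981.63.
Over 24 months: Lender A costs 24 × €4,837.89 = €116,109.36; Lender B costs 24 × €7,981.63 = €191,559.12.
Lender A is cheaper by €191,559.12 − €116,109.36 = €75,449.76.

Lender A by €75,450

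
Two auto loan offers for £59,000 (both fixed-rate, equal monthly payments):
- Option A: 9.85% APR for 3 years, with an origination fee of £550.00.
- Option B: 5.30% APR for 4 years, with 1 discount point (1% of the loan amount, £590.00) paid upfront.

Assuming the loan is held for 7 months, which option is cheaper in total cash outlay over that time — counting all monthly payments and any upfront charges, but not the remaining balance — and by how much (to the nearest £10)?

Option A: at 9.85% the monthly rate is 0.0082083, so the payment is 59,000 × 0.0082083 / (1 − 1.0082083^−36) = £1,899.61.
Option B: at 5.30% the monthly rate is 0.0044167, so the payment is 59,000 × 0.0044167 / (1 − 1.0044167^−48) = £1,366.76.
Over 7 months: Option A costs 7 × £1,899.61 + £550.00 = £13,847.27; Option B costs 7 × £1,366.76 + £590.00 = £10,157.32.
Option B is cheaper by £13,847.27 − £10,157.32 = £3,689.95.

Option B by £3,690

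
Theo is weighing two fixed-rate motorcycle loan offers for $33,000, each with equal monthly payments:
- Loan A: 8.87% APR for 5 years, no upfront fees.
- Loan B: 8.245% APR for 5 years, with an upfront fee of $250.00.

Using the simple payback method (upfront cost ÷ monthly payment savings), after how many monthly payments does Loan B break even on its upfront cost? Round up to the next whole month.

Loan A: monthly rate = 8.87%/12 = 0.0073917; payment = 33,000 × 0.0073917 / (1 − (1+0.0073917)^−60) = $682.95.
Loan B: monthly rate = 8.245%/12 = 0.0068708; payment = 33,000 × 0.0068708 / (1 − (1+0.0068708)^−60) = $673.00.
Monthly savings = $682.95 − $673.00 = $9.95.
Break-even = $250.00 / $9.95 = 25.13 → 26 months.

26 months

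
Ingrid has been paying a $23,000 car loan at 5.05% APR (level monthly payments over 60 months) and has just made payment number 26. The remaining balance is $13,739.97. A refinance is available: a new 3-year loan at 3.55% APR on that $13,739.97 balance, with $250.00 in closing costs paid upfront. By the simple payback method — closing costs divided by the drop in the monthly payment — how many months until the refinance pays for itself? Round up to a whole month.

Current payment = 23,000 × 5.05%/12 / (1 − (1+0.0042083)^−60) = $434.57.
Refinanced payment = 13,739.97 × 0.0029583 / (1 − (1+0.0029583)^−36) = $402.91.
Monthly savings = $434.57 − $402.91 = $31.66.
Break-even = $250.00 / $31.66 = 7.90 → 8 months.

8 months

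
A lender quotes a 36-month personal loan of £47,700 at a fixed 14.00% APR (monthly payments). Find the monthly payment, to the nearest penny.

At 14.00% the monthly rate is 0.0116667, so the payment is 47,700 × 0.0116667 / (1 − 1.0116667^−36) = £1,630.27.

£1,630.27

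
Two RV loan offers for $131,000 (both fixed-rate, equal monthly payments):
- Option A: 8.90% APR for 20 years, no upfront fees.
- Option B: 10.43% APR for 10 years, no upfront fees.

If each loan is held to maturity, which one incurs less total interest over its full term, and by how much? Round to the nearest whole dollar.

Option B by $69,353

Option A: at 8.90% the monthly rate is 0.0074167, so the payment is 131,000 × 0.0074167 / (1 − 1.0074167^−240) = $1,170.23.
Total interest on Option A = 240 × $1,170.23 − $131,000 = $149,855.20.
Option B: monthly rate = 10.43%/12 = 0.0086917; payment = 131,000 × 0.0086917 / (1 − (1+0.0086917)^−120) = $1,762.52.
Total interest on Option B = 120 × $1,762.52 − $131,000 = $80,502.40.
Option B is lower by $69,352.80.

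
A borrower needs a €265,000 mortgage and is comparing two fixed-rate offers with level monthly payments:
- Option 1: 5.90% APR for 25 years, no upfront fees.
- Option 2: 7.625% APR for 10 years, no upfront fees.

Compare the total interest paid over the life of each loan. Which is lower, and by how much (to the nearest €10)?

Option 1: monthly rate = 5.9%/12 = 0.0049167; payment = 265,000 × 0.0049167 / (1 − (1+0.0049167)^−300) = €1,691.24.
Total interest on Option 1 = 300 × €1,691.24 − €265,000 = €242,372.00.
Option 2: at 7.625% the monthly rate is 0.0063542, so the payment is 265,000 × 0.0063542 / (1 − 1.0063542^−120) = €3,162.91.
Total interest on Option 2 = 120 × €3,162.91 − €265,000 = €114,549.20.
Option 2 is lower by €127,822.80.

Option 2 by €127,820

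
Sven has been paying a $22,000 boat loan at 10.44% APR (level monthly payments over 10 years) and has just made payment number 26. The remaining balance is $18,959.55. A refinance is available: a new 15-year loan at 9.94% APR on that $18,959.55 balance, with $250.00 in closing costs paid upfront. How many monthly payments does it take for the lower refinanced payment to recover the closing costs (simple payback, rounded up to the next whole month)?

3 months

Current payment = 22,000 × 10.44%/12 / (1 − (1+0.0087000)^−120) = $296.12.
Refinanced payment = 18,959.55 × 0.0082833 / (1 − (1+0.0082833)^−180) = $203.04.
Monthly savings = $296.12 − $203.04 = $93.08.
Break-even = $250.00 / $93.08 = 2.69 → 3 months.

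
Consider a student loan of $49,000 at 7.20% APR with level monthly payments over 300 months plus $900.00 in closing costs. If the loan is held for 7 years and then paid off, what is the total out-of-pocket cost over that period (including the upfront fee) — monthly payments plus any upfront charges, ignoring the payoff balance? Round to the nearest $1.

$30,518

Monthly rate = 7.2%/12 = 0.0060000; payment = 49,000 × 0.0060000 / (1 − (1+0.0060000)^−300) = $352.60.
Total outlay = 84 × $352.60 + $900.00 = $30,518.40.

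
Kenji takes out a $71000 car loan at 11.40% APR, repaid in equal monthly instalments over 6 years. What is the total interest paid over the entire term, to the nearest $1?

$27,353

At 11.40% the monthly rate is 0.0095000, so the payment is 71,000 × 0.0095000 / (1 − 1.0095000^−72) = $1,366.01.
Total paid = 72 × $1,366.01 = $98,352.72; interest = $98,352.72 − $71,000 = $27,352.72.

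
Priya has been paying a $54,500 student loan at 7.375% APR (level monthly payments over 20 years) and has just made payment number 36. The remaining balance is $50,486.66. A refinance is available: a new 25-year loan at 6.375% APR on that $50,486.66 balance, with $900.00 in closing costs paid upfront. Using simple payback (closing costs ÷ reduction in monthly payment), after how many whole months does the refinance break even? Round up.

10 months

Current payment = 54,500 × 7.375%/12 / (1 − (1+0.0061458)^−240) = $434.89.
Refinanced payment = 50,486.66 × 0.0053125 / (1 − (1+0.0053125)^−300) = $336.96.
Monthly savings = $434.89 − $336.96 = $97.93.
Break-even = $900.00 / $97.93 = 9.19 → 10 months.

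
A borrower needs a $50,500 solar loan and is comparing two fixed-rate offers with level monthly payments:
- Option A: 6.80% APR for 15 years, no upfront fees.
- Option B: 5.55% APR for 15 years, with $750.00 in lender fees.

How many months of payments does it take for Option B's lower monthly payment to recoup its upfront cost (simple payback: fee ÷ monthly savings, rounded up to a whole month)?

Option A: at 6.80% the monthly rate is 0.0056667, so the payment is 50,500 × 0.0056667 / (1 − 1.0056667^−180) = $448.28.
Option B: monthly rate = 5.55%/12 = 0.0046250; payment = 50,500 × 0.0046250 / (1 − (1+0.0046250)^−180) = $413.97.
Monthly savings = $448.28 − $413.97 = $34.31.
Break-even = $750.00 / $34.31 = 21.86 → 22 months.

22 months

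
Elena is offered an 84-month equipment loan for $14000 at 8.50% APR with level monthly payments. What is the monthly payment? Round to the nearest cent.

$221.71

At 8.50% the monthly rate is 0.0070833, so the payment is 14,000 × 0.0070833 / (1 − 1.0070833^−84) = $221.71.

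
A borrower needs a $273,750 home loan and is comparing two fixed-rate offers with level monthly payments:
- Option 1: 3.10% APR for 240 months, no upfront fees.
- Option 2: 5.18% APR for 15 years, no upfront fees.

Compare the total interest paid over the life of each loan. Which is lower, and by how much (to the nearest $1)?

Option 1 by $26,631

Option 1: monthly rate = 3.1%/12 = 0.0025833; payment = 273,750 × 0.0025833 / (1 − (1+0.0025833)^−240) = $1,531.95.
Total interest on Option 1 = 240 × $1,531.95 − $273,750 = $93,918.00.
Option 2: at 5.18% the monthly rate is 0.0043167, so the payment is 273,750 × 0.0043167 / (1 − 1.0043167^−180) = $2,190.55.
Total interest on Option 2 = 180 × $2,190.55 − $273,750 = $120,549.00.
Option 1 is lower by $26,631.00.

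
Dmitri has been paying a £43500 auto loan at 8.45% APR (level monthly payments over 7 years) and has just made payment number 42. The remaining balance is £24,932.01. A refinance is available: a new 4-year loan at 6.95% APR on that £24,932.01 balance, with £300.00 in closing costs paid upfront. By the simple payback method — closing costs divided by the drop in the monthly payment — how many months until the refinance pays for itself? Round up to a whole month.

Current payment = 43,500 × 8.45%/12 / (1 − (1+0.0070417)^−84) = £687.79.
Refinanced payment = 24,932.01 × 0.0057917 / (1 − (1+0.0057917)^−48) = £596.45.
Monthly savings = £687.79 − £596.45 = £91.34.
Break-even = £300.00 / £91.34 = 3.28 → 4 months.

4 months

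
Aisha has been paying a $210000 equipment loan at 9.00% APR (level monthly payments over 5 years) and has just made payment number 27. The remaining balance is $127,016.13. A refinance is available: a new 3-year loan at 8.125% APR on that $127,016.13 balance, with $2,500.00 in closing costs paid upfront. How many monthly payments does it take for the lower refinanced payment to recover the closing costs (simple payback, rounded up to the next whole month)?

Current payment = 210,000 × 9%/12 / (1 − (1+0.0075000)^−60) = $4,359.25.
Refinanced payment = 127,016.13 × 0.0067708 / (1 − (1+0.0067708)^−36) = $3,987.55.
Monthly savings = $4,359.25 − $3,987.55 = $371.70.
Break-even = $2,500.00 / $371.70 = 6.73 → 7 months.

7 months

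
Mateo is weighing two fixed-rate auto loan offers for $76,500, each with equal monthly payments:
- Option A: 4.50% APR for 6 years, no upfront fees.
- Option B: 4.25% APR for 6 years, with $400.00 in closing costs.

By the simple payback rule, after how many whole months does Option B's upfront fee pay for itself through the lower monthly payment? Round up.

46 months

Option A: monthly rate = 4.5%/12 = 0.0037500; payment = 76,500 × 0.0037500 / (1 − (1+0.0037500)^−72) = $1,214.36.
Option B: at 4.25% the monthly rate is 0.0035417, so the payment is 76,500 × 0.0035417 / (1 − 1.0035417^−72) = $1,205.59.
Monthly savings = $1,214.36 − $1,205.59 = $8.77.
Break-even = $400.00 / $8.77 = 45.61 → 46 months.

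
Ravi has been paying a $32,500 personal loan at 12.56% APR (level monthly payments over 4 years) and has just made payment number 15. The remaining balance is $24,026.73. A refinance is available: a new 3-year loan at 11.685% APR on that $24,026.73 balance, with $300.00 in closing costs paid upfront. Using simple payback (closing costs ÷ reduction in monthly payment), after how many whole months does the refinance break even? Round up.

5 months

Current payment = 32,500 × 12.56%/12 / (1 − (1+0.0104667)^−48) = $864.81.
Refinanced payment = 24,026.73 × 0.0097375 / (1 − (1+0.0097375)^−36) = $794.42.
Monthly savings = $864.81 − $794.42 = $70.39.
Break-even = $300.00 / $70.39 = 4.26 → 5 months.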